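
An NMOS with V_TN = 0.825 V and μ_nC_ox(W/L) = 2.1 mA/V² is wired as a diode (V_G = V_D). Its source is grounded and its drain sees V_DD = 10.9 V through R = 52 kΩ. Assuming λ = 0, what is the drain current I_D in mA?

I_D = 0.186 mA

With gate tied to drain, V_GS = V_DS ≥ V_GS − V_TN, so the device is in saturation.
KCL at the drain: ½ k_n (V_GS − V_TN)² = (V_DD − V_GS)/R.
Let x = V_GS − 0.825. Then 54.6 x² + x − 10.08 = 0, giving x = 0.421 V (positive root), so V_GS = 1.25 V.
I_D = (V_DD − V_GS)/R = (10.9 − 1.25) / 52 = 0.186 mA.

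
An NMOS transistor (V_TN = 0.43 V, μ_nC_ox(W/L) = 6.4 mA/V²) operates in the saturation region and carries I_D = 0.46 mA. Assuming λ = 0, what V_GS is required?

In saturation I_D = ½ k_n (V_GS − V_TN)², so V_GS − V_TN = √(2 I_D / k_n) = √(2 × 0.46 / 6.4) = 0.379 V.
V_GS = 0.43 + 0.379 = 0.809 V.

V_GS = 0.809 V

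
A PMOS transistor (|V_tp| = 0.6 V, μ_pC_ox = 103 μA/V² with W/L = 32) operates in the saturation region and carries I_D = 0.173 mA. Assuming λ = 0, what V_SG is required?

k_p = μ_pC_ox · (W/L) = 3.296 mA/V².
In saturation I_D = ½ k_p (V_SG − |V_tp|)², so V_SG − |V_tp| = √(2 I_D / k_p) = √(2 × 0.173 / 3.296) = 0.324 V.
V_SG = 0.6 + 0.324 = 0.924 V.

V_SG = 0.924 V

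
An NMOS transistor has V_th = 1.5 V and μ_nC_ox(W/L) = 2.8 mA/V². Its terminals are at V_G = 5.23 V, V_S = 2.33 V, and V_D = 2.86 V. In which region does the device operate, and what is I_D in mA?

Triode; I_D = 1.68 mA

V_GS = V_G − V_S = 5.23 − 2.33 = 2.9 V; V_DS = V_D − V_S = 2.86 − 2.33 = 0.53 V.
V_ov = V_GS − V_th = 2.9 − 1.5 = 1.4 V.
Since V_DS = 0.53 V < V_ov = 1.4 V, the device is in the triode region.
I_D = k_n [V_ov · V_DS − ½ V_DS²] = 2.8 × [1.4 × 0.53 − 0.5 × 0.53²] = 1.68 mA.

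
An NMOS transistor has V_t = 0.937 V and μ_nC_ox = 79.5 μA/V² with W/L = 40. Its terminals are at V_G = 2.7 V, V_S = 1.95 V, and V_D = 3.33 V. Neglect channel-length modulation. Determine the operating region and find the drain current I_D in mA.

V_GS = V_G − V_S = 2.7 − 1.95 = 0.75 V; V_DS = V_D − V_S = 3.33 − 1.95 = 1.38 V.
V_GS = 0.75 V < V_t = 0.937 V, so the transistor is in cutoff.

Cutoff; I_D = 0 mA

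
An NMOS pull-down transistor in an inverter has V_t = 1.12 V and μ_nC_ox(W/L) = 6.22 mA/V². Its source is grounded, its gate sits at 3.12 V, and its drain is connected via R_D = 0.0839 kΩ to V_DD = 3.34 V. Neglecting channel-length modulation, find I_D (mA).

I_D = 12.4 mA

V_GS = V_G = 3.12 V, so V_ov = 3.12 − 1.12 = 2 V.
Assume saturation: I_D = ½ k_n V_ov² = 0.5 × 6.22 × 2² = 12.4 mA, giving V_DS = V_DD − I_D R_D = 3.34 − 12.4 × 0.0839 = 2.3 V.
V_DS = 2.3 V ≥ V_ov = 2 V, confirming saturation.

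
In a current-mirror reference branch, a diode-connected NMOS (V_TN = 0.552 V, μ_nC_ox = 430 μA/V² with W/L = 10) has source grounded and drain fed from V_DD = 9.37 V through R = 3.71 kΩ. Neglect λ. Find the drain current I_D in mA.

With gate tied to drain, V_GS = V_DS ≥ V_GS − V_TN, so the device is in saturation.
k_n = μ_nC_ox · (W/L) = 4.3 mA/V².
KCL at the drain: ½ k_n (V_GS − V_TN)² = (V_DD − V_GS)/R.
Let x = V_GS − 0.552. Then 7.98 x² + x − 8.818 = 0, giving x = 0.991 V (positive root), so V_GS = 1.54 V.
I_D = (V_DD − V_GS)/R = (9.37 − 1.54) / 3.71 = 2.11 mA.

I_D = 2.11 mA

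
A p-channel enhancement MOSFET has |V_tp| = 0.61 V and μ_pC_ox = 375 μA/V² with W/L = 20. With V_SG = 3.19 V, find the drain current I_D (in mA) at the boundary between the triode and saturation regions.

At the boundary V_SD = V_ov = V_SG − |V_tp| = 3.19 − 0.61 = 2.58 V.
k_p = μ_pC_ox · (W/L) = 7.5 mA/V².
I_D = ½ k_p V_ov² = 0.5 × 7.5 × 2.58² = 25 mA.

I_D = 25.0 mA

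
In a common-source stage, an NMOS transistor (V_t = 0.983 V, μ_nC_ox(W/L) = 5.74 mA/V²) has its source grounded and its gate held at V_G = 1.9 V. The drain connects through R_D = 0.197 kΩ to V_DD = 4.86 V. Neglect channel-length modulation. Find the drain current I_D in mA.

V_GS = V_G = 1.9 V, so V_ov = 1.9 − 0.983 = 0.917 V.
Assume saturation: I_D = ½ k_n V_ov² = 0.5 × 5.74 × 0.917² = 2.41 mA, giving V_DS = V_DD − I_D R_D = 4.86 − 2.41 × 0.197 = 4.38 V.
V_DS = 4.38 V ≥ V_ov = 0.917 V, confirming saturation.

I_D = 2.41 mA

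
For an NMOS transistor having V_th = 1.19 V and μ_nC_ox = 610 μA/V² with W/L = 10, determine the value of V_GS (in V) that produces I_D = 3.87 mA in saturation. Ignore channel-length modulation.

V_GS = 2.32 V

k_n = μ_nC_ox · (W/L) = 6.1 mA/V².
In saturation I_D = ½ k_n (V_GS − V_th)², so V_GS − V_th = √(2 I_D / k_n) = √(2 × 3.87 / 6.1) = 1.13 V.
V_GS = 1.19 + 1.13 = 2.32 V.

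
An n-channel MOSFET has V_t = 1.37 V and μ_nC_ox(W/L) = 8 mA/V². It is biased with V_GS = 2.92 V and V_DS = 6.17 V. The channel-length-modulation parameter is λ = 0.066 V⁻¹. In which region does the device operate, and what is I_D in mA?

V_ov = V_GS − V_t = 2.92 − 1.37 = 1.55 V.
Since V_DS = 6.17 V ≥ V_ov = 1.55 V, the device is in saturation.
I_D = ½ k_n V_ov² (1 + λ V_DS) = 0.5 × 8 × 1.55² × (1 + 0.066 × 6.17) = 13.5 mA.

Saturation; I_D = 13.5 mA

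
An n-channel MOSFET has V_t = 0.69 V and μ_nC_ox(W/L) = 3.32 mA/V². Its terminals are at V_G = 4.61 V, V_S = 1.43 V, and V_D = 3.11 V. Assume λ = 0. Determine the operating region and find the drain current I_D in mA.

V_GS = V_G − V_S = 4.61 − 1.43 = 3.18 V; V_DS = V_D − V_S = 3.11 − 1.43 = 1.68 V.
V_ov = V_GS − V_t = 3.18 − 0.69 = 2.49 V.
Since V_DS = 1.68 V < V_ov = 2.49 V, the device is in the triode region.
I_D = k_n [V_ov · V_DS − ½ V_DS²] = 3.32 × [2.49 × 1.68 − 0.5 × 1.68²] = 9.2 mA.

Triode; I_D = 9.20 mA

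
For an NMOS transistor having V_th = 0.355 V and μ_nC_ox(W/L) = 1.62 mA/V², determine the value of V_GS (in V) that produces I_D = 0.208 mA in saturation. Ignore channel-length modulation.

In saturation I_D = ½ k_n (V_GS − V_th)², so V_GS − V_th = √(2 I_D / k_n) = √(2 × 0.208 / 1.62) = 0.507 V.
V_GS = 0.355 + 0.507 = 0.862 V.

V_GS = 0.862 V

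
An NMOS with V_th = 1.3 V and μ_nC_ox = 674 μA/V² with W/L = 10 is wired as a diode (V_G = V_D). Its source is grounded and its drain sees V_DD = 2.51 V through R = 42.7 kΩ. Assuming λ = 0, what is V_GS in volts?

With gate tied to drain, V_GS = V_DS ≥ V_GS − V_th, so the device is in saturation.
k_n = μ_nC_ox · (W/L) = 6.74 mA/V².
KCL at the drain: ½ k_n (V_GS − V_th)² = (V_DD − V_GS)/R.
Let x = V_GS − 1.3. Then 144 x² + x − 1.21 = 0, giving x = 0.0883 V (positive root), so V_GS = 1.39 V.
I_D = (V_DD − V_GS)/R = (2.51 − 1.39) / 42.7 = 0.0263 mA.

V_GS = 1.39 V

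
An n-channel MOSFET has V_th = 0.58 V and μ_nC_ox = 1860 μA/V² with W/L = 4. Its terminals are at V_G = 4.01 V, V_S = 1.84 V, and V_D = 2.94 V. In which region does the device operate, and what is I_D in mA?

Triode; I_D = 8.51 mA

V_GS = V_G − V_S = 4.01 − 1.84 = 2.17 V; V_DS = V_D − V_S = 2.94 − 1.84 = 1.1 V.
k_n = μ_nC_ox · (W/L) = 7.44 mA/V².
V_ov = V_GS − V_th = 2.17 − 0.58 = 1.59 V.
Since V_DS = 1.1 V < V_ov = 1.59 V, the device is in the triode region.
I_D = k_n [V_ov · V_DS − ½ V_DS²] = 7.44 × [1.59 × 1.1 − 0.5 × 1.1²] = 8.51 mA.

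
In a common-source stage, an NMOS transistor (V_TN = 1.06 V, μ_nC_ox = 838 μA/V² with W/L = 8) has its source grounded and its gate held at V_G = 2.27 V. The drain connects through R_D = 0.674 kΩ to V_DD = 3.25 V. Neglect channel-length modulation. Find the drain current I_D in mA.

V_GS = V_G = 2.27 V, so V_ov = 2.27 − 1.06 = 1.21 V.
k_n = μ_nC_ox · (W/L) = 6.704 mA/V².
Assume saturation: I_D = ½ k_n V_ov² = 0.5 × 6.704 × 1.21² = 4.91 mA, giving V_DS = V_DD − I_D R_D = 3.25 − 4.91 × 0.674 = -0.0578 V.
But -0.0578 V < V_ov = 1.21 V, so the device is actually in triode.
In triode I_D = k_n[V_ov V_DS − ½ V_DS²] and I_D = (V_DD − V_DS)/R_D. Equating: 2.26 V_DS² − 6.467 V_DS + 3.25 = 0, giving V_DS = 0.65 V (the root below V_ov).
I_D = (3.25 − 0.65) / 0.674 = 3.86 mA.

I_D = 3.86 mA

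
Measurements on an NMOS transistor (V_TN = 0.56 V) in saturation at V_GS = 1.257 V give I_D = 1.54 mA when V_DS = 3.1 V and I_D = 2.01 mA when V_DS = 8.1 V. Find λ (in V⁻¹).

With V_GS fixed, I_D ∝ (1 + λ V_DS) in saturation, so I_D2/I_D1 = (1 + λ V_DS2)/(1 + λ V_DS1).
2.01/1.54 = 1.305 = (1 + 8.1 λ)/(1 + 3.1 λ).
Solving: λ (I_D1 V_DS2 − I_D2 V_DS1) = I_D2 − I_D1, so λ = (2.01 − 1.54) / (1.54 × 8.1 − 2.01 × 3.1) = 0.47 / 6.24 = 0.0753 V⁻¹.

λ = 0.0753 V⁻¹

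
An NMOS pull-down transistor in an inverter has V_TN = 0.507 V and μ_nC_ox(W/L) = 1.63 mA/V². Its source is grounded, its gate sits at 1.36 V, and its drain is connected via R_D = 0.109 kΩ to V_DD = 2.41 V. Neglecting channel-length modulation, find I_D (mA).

I_D = 0.593 mA

V_GS = V_G = 1.36 V, so V_ov = 1.36 − 0.507 = 0.853 V.
Assume saturation: I_D = ½ k_n V_ov² = 0.5 × 1.63 × 0.853² = 0.593 mA, giving V_DS = V_DD − I_D R_D = 2.41 − 0.593 × 0.109 = 2.35 V.
V_DS = 2.35 V ≥ V_ov = 0.853 V, confirming saturation.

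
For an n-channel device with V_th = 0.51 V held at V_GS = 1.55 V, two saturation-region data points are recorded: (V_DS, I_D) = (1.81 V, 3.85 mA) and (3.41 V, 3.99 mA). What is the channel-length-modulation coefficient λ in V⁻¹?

λ = 0.0237 V⁻¹

With V_GS fixed, I_D ∝ (1 + λ V_DS) in saturation, so I_D2/I_D1 = (1 + λ V_DS2)/(1 + λ V_DS1).
3.99/3.85 = 1.036 = (1 + 3.41 λ)/(1 + 1.81 λ).
Solving: λ (I_D1 V_DS2 − I_D2 V_DS1) = I_D2 − I_D1, so λ = (3.99 − 3.85) / (3.85 × 3.41 − 3.99 × 1.81) = 0.14 / 5.91 = 0.0237 V⁻¹.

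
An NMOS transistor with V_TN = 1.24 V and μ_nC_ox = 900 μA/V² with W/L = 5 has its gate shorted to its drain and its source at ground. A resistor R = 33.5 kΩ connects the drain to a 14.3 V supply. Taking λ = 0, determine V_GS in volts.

V_GS = 1.65 V

With gate tied to drain, V_GS = V_DS ≥ V_GS − V_TN, so the device is in saturation.
k_n = μ_nC_ox · (W/L) = 4.5 mA/V².
KCL at the drain: ½ k_n (V_GS − V_TN)² = (V_DD − V_GS)/R.
Let x = V_GS − 1.24. Then 75.4 x² + x − 13.06 = 0, giving x = 0.41 V (positive root), so V_GS = 1.65 V.
I_D = (V_DD − V_GS)/R = (14.3 − 1.65) / 33.5 = 0.378 mA.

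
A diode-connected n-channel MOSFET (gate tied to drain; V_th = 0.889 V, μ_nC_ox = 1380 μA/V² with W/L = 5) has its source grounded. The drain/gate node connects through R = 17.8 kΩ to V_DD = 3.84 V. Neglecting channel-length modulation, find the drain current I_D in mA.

With gate tied to drain, V_GS = V_DS ≥ V_GS − V_th, so the device is in saturation.
k_n = μ_nC_ox · (W/L) = 6.9 mA/V².
KCL at the drain: ½ k_n (V_GS − V_th)² = (V_DD − V_GS)/R.
Let x = V_GS − 0.889. Then 61.4 x² + x − 2.951 = 0, giving x = 0.211 V (positive root), so V_GS = 1.1 V.
I_D = (V_DD − V_GS)/R = (3.84 − 1.1) / 17.8 = 0.154 mA.

I_D = 0.154 mA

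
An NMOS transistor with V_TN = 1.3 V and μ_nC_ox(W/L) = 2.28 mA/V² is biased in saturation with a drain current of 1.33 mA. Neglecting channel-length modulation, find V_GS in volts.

In saturation I_D = ½ k_n (V_GS − V_TN)², so V_GS − V_TN = √(2 I_D / k_n) = √(2 × 1.33 / 2.28) = 1.08 V.
V_GS = 1.3 + 1.08 = 2.38 V.

V_GS = 2.38 V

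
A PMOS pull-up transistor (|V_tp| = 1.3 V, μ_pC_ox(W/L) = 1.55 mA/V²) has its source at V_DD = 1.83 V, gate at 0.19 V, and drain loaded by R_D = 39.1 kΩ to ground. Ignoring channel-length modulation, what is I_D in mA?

V_SG = V_DD − V_G = 1.83 − 0.19 = 1.64 V, so V_ov = 1.64 − 1.3 = 0.34 V.
Assume saturation: I_D = ½ k_p V_ov² = 0.5 × 1.55 × 0.34² = 0.0896 mA, giving V_SD = V_DD − I_D R_D = 1.83 − 0.0896 × 39.1 = -1.67 V.
But -1.67 V < V_ov = 0.34 V, so the device is actually in triode.
In triode I_D = k_p[V_ov V_SD − ½ V_SD²] and I_D = (V_DD − V_SD)/R_D. Equating: 30.3 V_SD² − 21.61 V_SD + 1.83 = 0, giving V_SD = 0.0982 V (the root below V_ov).
I_D = (1.83 − 0.0982) / 39.1 = 0.0443 mA.

I_D = 0.0443 mA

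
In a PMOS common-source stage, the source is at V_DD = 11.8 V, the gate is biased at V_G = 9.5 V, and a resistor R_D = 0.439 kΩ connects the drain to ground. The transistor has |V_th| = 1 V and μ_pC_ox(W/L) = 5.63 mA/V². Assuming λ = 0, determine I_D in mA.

I_D = 4.76 mA

V_SG = V_DD − V_G = 11.8 − 9.5 = 2.3 V, so V_ov = 2.3 − 1 = 1.3 V.
Assume saturation: I_D = ½ k_p V_ov² = 0.5 × 5.63 × 1.3² = 4.76 mA, giving V_SD = V_DD − I_D R_D = 11.8 − 4.76 × 0.439 = 9.71 V.
V_SD = 9.71 V ≥ V_ov = 1.3 V, confirming saturation.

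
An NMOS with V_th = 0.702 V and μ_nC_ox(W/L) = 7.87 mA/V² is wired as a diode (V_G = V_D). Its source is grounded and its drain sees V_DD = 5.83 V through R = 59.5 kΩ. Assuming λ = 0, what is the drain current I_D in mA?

With gate tied to drain, V_GS = V_DS ≥ V_GS − V_th, so the device is in saturation.
KCL at the drain: ½ k_n (V_GS − V_th)² = (V_DD − V_GS)/R.
Let x = V_GS − 0.702. Then 234 x² + x − 5.128 = 0, giving x = 0.146 V (positive root), so V_GS = 0.848 V.
I_D = (V_DD − V_GS)/R = (5.83 − 0.848) / 59.5 = 0.0837 mA.

I_D = 0.0837 mA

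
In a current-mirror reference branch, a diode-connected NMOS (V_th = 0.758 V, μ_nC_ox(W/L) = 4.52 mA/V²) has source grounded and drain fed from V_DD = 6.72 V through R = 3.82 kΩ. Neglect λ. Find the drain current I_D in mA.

I_D = 1.36 mA

With gate tied to drain, V_GS = V_DS ≥ V_GS − V_th, so the device is in saturation.
KCL at the drain: ½ k_n (V_GS − V_th)² = (V_DD − V_GS)/R.
Let x = V_GS − 0.758. Then 8.63 x² + x − 5.962 = 0, giving x = 0.775 V (positive root), so V_GS = 1.53 V.
I_D = (V_DD − V_GS)/R = (6.72 − 1.53) / 3.82 = 1.36 mA.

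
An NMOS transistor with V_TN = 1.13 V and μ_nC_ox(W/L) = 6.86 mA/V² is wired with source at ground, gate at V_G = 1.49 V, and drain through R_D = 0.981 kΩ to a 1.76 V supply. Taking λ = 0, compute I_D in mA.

V_GS = V_G = 1.49 V, so V_ov = 1.49 − 1.13 = 0.36 V.
Assume saturation: I_D = ½ k_n V_ov² = 0.5 × 6.86 × 0.36² = 0.445 mA, giving V_DS = V_DD − I_D R_D = 1.76 − 0.445 × 0.981 = 1.32 V.
V_DS = 1.32 V ≥ V_ov = 0.36 V, confirming saturation.

I_D = 0.445 mA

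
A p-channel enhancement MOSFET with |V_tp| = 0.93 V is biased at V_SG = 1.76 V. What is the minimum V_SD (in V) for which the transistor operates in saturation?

The boundary between triode and saturation is V_SD = V_SG − |V_tp| = V_ov.
V_ov = 1.76 − 0.93 = 0.83 V.

V_SD,sat = 0.830 V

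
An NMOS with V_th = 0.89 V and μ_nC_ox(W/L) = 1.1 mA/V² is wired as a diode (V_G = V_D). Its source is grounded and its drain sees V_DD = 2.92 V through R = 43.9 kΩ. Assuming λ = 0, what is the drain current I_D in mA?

With gate tied to drain, V_GS = V_DS ≥ V_GS − V_th, so the device is in saturation.
KCL at the drain: ½ k_n (V_GS − V_th)² = (V_DD − V_GS)/R.
Let x = V_GS − 0.89. Then 24.1 x² + x − 2.03 = 0, giving x = 0.27 V (positive root), so V_GS = 1.16 V.
I_D = (V_DD − V_GS)/R = (2.92 − 1.16) / 43.9 = 0.0401 mA.

I_D = 0.0401 mA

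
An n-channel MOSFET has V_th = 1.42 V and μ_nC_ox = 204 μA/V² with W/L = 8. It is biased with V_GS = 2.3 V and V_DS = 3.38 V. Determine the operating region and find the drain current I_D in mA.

Saturation; I_D = 0.632 mA

k_n = μ_nC_ox · (W/L) = 1.632 mA/V².
V_ov = V_GS − V_th = 2.3 − 1.42 = 0.88 V.
Since V_DS = 3.38 V ≥ V_ov = 0.88 V, the device is in saturation.
I_D = ½ k_n V_ov² = 0.5 × 1.632 × 0.88² = 0.632 mA.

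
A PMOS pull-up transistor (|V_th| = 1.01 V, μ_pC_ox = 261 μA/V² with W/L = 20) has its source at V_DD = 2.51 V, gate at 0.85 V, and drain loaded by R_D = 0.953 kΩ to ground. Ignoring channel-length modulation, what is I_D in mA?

V_SG = V_DD − V_G = 2.51 − 0.85 = 1.66 V, so V_ov = 1.66 − 1.01 = 0.65 V.
k_p = μ_pC_ox · (W/L) = 5.22 mA/V².
Assume saturation: I_D = ½ k_p V_ov² = 0.5 × 5.22 × 0.65² = 1.1 mA, giving V_SD = V_DD − I_D R_D = 2.51 − 1.1 × 0.953 = 1.46 V.
V_SD = 1.46 V ≥ V_ov = 0.65 V, confirming saturation.

I_D = 1.10 mA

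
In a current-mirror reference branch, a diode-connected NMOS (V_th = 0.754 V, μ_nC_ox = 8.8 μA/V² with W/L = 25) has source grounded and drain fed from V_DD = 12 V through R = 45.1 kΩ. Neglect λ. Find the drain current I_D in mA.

I_D = 0.218 mA

With gate tied to drain, V_GS = V_DS ≥ V_GS − V_th, so the device is in saturation.
k_n = μ_nC_ox · (W/L) = 0.22 mA/V².
KCL at the drain: ½ k_n (V_GS − V_th)² = (V_DD − V_GS)/R.
Let x = V_GS − 0.754. Then 4.96 x² + x − 11.25 = 0, giving x = 1.41 V (positive root), so V_GS = 2.16 V.
I_D = (V_DD − V_GS)/R = (12 − 2.16) / 45.1 = 0.218 mA.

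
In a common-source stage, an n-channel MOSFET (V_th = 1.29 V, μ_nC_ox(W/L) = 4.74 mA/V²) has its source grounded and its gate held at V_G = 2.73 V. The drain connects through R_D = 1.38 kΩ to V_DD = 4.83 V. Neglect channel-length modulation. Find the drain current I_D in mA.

I_D = 3.09 mA

V_GS = V_G = 2.73 V, so V_ov = 2.73 − 1.29 = 1.44 V.
Assume saturation: I_D = ½ k_n V_ov² = 0.5 × 4.74 × 1.44² = 4.91 mA, giving V_DS = V_DD − I_D R_D = 4.83 − 4.91 × 1.38 = -1.95 V.
But -1.95 V < V_ov = 1.44 V, so the device is actually in triode.
In triode I_D = k_n[V_ov V_DS − ½ V_DS²] and I_D = (V_DD − V_DS)/R_D. Equating: 3.27 V_DS² − 10.42 V_DS + 4.83 = 0, giving V_DS = 0.563 V (the root below V_ov).
I_D = (4.83 − 0.563) / 1.38 = 3.09 mA.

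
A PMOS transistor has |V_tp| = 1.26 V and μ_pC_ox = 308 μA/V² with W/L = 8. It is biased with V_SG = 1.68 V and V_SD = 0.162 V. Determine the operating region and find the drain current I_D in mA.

Triode; I_D = 0.135 mA

k_p = μ_pC_ox · (W/L) = 2.464 mA/V².
V_ov = V_SG − |V_tp| = 1.68 − 1.26 = 0.42 V.
Since V_SD = 0.162 V < V_ov = 0.42 V, the device is in the triode region.
I_D = k_p [V_ov · V_SD − ½ V_SD²] = 2.464 × [0.42 × 0.162 − 0.5 × 0.162²] = 0.135 mA.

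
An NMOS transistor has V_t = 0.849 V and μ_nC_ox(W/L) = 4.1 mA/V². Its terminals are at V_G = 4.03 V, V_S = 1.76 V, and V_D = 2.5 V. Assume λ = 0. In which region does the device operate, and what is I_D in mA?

V_GS = V_G − V_S = 4.03 − 1.76 = 2.27 V; V_DS = V_D − V_S = 2.5 − 1.76 = 0.74 V.
V_ov = V_GS − V_t = 2.27 − 0.849 = 1.42 V.
Since V_DS = 0.74 V < V_ov = 1.42 V, the device is in the triode region.
I_D = k_n [V_ov · V_DS − ½ V_DS²] = 4.1 × [1.42 × 0.74 − 0.5 × 0.74²] = 3.19 mA.

Triode; I_D = 3.19 mA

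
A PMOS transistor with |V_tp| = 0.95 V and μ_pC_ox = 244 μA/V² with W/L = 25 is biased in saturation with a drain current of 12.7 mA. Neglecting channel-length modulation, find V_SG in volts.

k_p = μ_pC_ox · (W/L) = 6.1 mA/V².
In saturation I_D = ½ k_p (V_SG − |V_tp|)², so V_SG − |V_tp| = √(2 I_D / k_p) = √(2 × 12.7 / 6.1) = 2.04 V.
V_SG = 0.95 + 2.04 = 2.99 V.

V_SG = 2.99 V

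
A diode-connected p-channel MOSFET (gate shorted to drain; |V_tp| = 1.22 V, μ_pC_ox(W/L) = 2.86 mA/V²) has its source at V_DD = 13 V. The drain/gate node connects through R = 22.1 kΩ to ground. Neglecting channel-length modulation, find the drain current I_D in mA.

With gate tied to drain, V_SG = V_SD ≥ V_SG − |V_tp|, so the device is in saturation.
KCL at the drain: ½ k_p (V_SG − |V_tp|)² = (V_DD − V_SG)/R.
Let x = V_SG − 1.22. Then 31.6 x² + x − 11.78 = 0, giving x = 0.595 V (positive root), so V_SG = 1.81 V.
I_D = (V_DD − V_SG)/R = (13 − 1.81) / 22.1 = 0.506 mA.

I_D = 0.506 mA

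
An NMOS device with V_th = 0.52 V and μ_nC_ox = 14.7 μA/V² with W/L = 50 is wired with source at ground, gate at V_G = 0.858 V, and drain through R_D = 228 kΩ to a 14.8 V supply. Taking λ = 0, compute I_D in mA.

I_D = 0.0420 mA

V_GS = V_G = 0.858 V, so V_ov = 0.858 − 0.52 = 0.338 V.
k_n = μ_nC_ox · (W/L) = 0.735 mA/V².
Assume saturation: I_D = ½ k_n V_ov² = 0.5 × 0.735 × 0.338² = 0.042 mA, giving V_DS = V_DD − I_D R_D = 14.8 − 0.042 × 228 = 5.23 V.
V_DS = 5.23 V ≥ V_ov = 0.338 V, confirming saturation.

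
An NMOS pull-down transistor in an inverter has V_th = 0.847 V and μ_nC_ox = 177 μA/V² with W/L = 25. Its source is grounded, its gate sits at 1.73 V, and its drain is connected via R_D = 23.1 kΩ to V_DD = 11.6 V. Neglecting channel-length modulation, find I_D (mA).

V_GS = V_G = 1.73 V, so V_ov = 1.73 − 0.847 = 0.883 V.
k_n = μ_nC_ox · (W/L) = 4.425 mA/V².
Assume saturation: I_D = ½ k_n V_ov² = 0.5 × 4.425 × 0.883² = 1.73 mA, giving V_DS = V_DD − I_D R_D = 11.6 − 1.73 × 23.1 = -28.2 V.
But -28.2 V < V_ov = 0.883 V, so the device is actually in triode.
In triode I_D = k_n[V_ov V_DS − ½ V_DS²] and I_D = (V_DD − V_DS)/R_D. Equating: 51.1 V_DS² − 91.26 V_DS + 11.6 = 0, giving V_DS = 0.138 V (the root below V_ov).
I_D = (11.6 − 0.138) / 23.1 = 0.496 mA.

I_D = 0.496 mA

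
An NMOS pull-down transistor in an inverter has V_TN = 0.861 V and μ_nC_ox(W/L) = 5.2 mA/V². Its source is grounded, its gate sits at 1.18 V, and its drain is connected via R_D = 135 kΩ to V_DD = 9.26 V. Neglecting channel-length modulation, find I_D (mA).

V_GS = V_G = 1.18 V, so V_ov = 1.18 − 0.861 = 0.319 V.
Assume saturation: I_D = ½ k_n V_ov² = 0.5 × 5.2 × 0.319² = 0.265 mA, giving V_DS = V_DD − I_D R_D = 9.26 − 0.265 × 135 = -26.5 V.
But -26.5 V < V_ov = 0.319 V, so the device is actually in triode.
In triode I_D = k_n[V_ov V_DS − ½ V_DS²] and I_D = (V_DD − V_DS)/R_D. Equating: 351 V_DS² − 224.9 V_DS + 9.26 = 0, giving V_DS = 0.0442 V (the root below V_ov).
I_D = (9.26 − 0.0442) / 135 = 0.0683 mA.

I_D = 0.0683 mA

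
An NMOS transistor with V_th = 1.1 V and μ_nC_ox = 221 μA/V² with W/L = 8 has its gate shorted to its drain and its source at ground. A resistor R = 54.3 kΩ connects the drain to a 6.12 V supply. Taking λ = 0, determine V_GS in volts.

V_GS = 1.41 V

With gate tied to drain, V_GS = V_DS ≥ V_GS − V_th, so the device is in saturation.
k_n = μ_nC_ox · (W/L) = 1.768 mA/V².
KCL at the drain: ½ k_n (V_GS − V_th)² = (V_DD − V_GS)/R.
Let x = V_GS − 1.1. Then 48 x² + x − 5.02 = 0, giving x = 0.313 V (positive root), so V_GS = 1.41 V.
I_D = (V_DD − V_GS)/R = (6.12 − 1.41) / 54.3 = 0.0867 mA.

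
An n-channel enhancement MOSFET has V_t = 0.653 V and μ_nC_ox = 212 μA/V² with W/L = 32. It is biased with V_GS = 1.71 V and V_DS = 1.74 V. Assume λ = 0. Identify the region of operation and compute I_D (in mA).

Saturation; I_D = 3.79 mA

k_n = μ_nC_ox · (W/L) = 6.784 mA/V².
V_ov = V_GS − V_t = 1.71 − 0.653 = 1.06 V.
Since V_DS = 1.74 V ≥ V_ov = 1.06 V, the device is in saturation.
I_D = ½ k_n V_ov² = 0.5 × 6.784 × 1.06² = 3.79 mA.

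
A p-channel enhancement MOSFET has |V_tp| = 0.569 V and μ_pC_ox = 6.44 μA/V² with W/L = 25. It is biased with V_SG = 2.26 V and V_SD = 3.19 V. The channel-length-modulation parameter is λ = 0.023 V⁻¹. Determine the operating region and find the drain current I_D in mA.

k_p = μ_pC_ox · (W/L) = 0.161 mA/V².
V_ov = V_SG − |V_tp| = 2.26 − 0.569 = 1.69 V.
Since V_SD = 3.19 V ≥ V_ov = 1.69 V, the device is in saturation.
I_D = ½ k_p V_ov² (1 + λ V_SD) = 0.5 × 0.161 × 1.69² × (1 + 0.023 × 3.19) = 0.247 mA.

Saturation; I_D = 0.247 mA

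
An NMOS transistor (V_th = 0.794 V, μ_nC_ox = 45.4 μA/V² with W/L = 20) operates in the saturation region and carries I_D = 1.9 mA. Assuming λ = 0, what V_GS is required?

k_n = μ_nC_ox · (W/L) = 0.908 mA/V².
In saturation I_D = ½ k_n (V_GS − V_th)², so V_GS − V_th = √(2 I_D / k_n) = √(2 × 1.9 / 0.908) = 2.05 V.
V_GS = 0.794 + 2.05 = 2.84 V.

V_GS = 2.84 V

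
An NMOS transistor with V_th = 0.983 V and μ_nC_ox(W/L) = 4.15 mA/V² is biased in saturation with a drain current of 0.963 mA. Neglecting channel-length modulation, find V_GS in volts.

V_GS = 1.66 V

In saturation I_D = ½ k_n (V_GS − V_th)², so V_GS − V_th = √(2 I_D / k_n) = √(2 × 0.963 / 4.15) = 0.681 V.
V_GS = 0.983 + 0.681 = 1.66 V.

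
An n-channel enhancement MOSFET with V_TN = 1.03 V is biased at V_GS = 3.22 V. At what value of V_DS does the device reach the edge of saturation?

V_DS,sat = 2.19 V

The boundary between triode and saturation is V_DS = V_GS − V_TN = V_ov.
V_ov = 3.22 − 1.03 = 2.19 V.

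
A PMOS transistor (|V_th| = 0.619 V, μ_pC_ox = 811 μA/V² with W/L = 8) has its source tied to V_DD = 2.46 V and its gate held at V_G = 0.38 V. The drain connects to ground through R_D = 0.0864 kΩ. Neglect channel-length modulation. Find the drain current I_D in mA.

V_SG = V_DD − V_G = 2.46 − 0.38 = 2.08 V, so V_ov = 2.08 − 0.619 = 1.46 V.
k_p = μ_pC_ox · (W/L) = 6.488 mA/V².
Assume saturation: I_D = ½ k_p V_ov² = 0.5 × 6.488 × 1.46² = 6.92 mA, giving V_SD = V_DD − I_D R_D = 2.46 − 6.92 × 0.0864 = 1.86 V.
V_SD = 1.86 V ≥ V_ov = 1.46 V, confirming saturation.

I_D = 6.92 mA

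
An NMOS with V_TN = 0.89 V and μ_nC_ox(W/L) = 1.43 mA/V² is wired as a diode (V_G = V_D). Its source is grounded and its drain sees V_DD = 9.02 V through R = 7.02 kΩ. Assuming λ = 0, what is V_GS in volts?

With gate tied to drain, V_GS = V_DS ≥ V_GS − V_TN, so the device is in saturation.
KCL at the drain: ½ k_n (V_GS − V_TN)² = (V_DD − V_GS)/R.
Let x = V_GS − 0.89. Then 5.02 x² + x − 8.13 = 0, giving x = 1.18 V (positive root), so V_GS = 2.07 V.
I_D = (V_DD − V_GS)/R = (9.02 − 2.07) / 7.02 = 0.99 mA.

V_GS = 2.07 V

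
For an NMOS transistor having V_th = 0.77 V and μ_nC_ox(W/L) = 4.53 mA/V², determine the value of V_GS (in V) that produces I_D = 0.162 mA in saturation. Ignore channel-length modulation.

V_GS = 1.04 V

In saturation I_D = ½ k_n (V_GS − V_th)², so V_GS − V_th = √(2 I_D / k_n) = √(2 × 0.162 / 4.53) = 0.267 V.
V_GS = 0.77 + 0.267 = 1.04 V.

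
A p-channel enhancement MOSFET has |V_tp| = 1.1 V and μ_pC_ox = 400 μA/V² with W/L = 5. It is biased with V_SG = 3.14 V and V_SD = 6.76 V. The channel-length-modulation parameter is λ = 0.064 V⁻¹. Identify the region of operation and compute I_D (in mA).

k_p = μ_pC_ox · (W/L) = 2 mA/V².
V_ov = V_SG − |V_tp| = 3.14 − 1.1 = 2.04 V.
Since V_SD = 6.76 V ≥ V_ov = 2.04 V, the device is in saturation.
I_D = ½ k_p V_ov² (1 + λ V_SD) = 0.5 × 2 × 2.04² × (1 + 0.064 × 6.76) = 5.96 mA.

Saturation; I_D = 5.96 mA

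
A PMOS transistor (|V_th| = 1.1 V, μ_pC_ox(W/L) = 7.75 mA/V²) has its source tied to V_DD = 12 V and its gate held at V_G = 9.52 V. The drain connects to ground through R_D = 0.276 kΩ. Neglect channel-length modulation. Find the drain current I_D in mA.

I_D = 7.38 mA

V_SG = V_DD − V_G = 12 − 9.52 = 2.48 V, so V_ov = 2.48 − 1.1 = 1.38 V.
Assume saturation: I_D = ½ k_p V_ov² = 0.5 × 7.75 × 1.38² = 7.38 mA, giving V_SD = V_DD − I_D R_D = 12 − 7.38 × 0.276 = 9.96 V.
V_SD = 9.96 V ≥ V_ov = 1.38 V, confirming saturation.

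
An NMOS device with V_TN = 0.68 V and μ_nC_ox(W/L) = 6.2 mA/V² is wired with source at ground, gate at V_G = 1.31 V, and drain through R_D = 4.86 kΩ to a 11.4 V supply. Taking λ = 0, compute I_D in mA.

V_GS = V_G = 1.31 V, so V_ov = 1.31 − 0.68 = 0.63 V.
Assume saturation: I_D = ½ k_n V_ov² = 0.5 × 6.2 × 0.63² = 1.23 mA, giving V_DS = V_DD − I_D R_D = 11.4 − 1.23 × 4.86 = 5.42 V.
V_DS = 5.42 V ≥ V_ov = 0.63 V, confirming saturation.

I_D = 1.23 mA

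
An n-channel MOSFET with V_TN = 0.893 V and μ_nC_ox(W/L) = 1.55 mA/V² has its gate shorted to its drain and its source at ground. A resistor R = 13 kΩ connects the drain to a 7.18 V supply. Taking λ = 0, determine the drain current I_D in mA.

With gate tied to drain, V_GS = V_DS ≥ V_GS − V_TN, so the device is in saturation.
KCL at the drain: ½ k_n (V_GS − V_TN)² = (V_DD − V_GS)/R.
Let x = V_GS − 0.893. Then 10.1 x² + x − 6.287 = 0, giving x = 0.742 V (positive root), so V_GS = 1.63 V.
I_D = (V_DD − V_GS)/R = (7.18 − 1.63) / 13 = 0.427 mA.

I_D = 0.427 mA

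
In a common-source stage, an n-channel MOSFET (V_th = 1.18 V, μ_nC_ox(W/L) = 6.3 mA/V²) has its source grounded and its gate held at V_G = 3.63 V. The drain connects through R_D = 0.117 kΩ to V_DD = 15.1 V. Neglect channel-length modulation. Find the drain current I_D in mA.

I_D = 18.9 mA

V_GS = V_G = 3.63 V, so V_ov = 3.63 − 1.18 = 2.45 V.
Assume saturation: I_D = ½ k_n V_ov² = 0.5 × 6.3 × 2.45² = 18.9 mA, giving V_DS = V_DD − I_D R_D = 15.1 − 18.9 × 0.117 = 12.9 V.
V_DS = 12.9 V ≥ V_ov = 2.45 V, confirming saturation.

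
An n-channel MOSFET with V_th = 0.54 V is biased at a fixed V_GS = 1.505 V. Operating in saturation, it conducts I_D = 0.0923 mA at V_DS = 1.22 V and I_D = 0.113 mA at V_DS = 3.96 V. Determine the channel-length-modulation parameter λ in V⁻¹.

With V_GS fixed, I_D ∝ (1 + λ V_DS) in saturation, so I_D2/I_D1 = (1 + λ V_DS2)/(1 + λ V_DS1).
0.113/0.0923 = 1.224 = (1 + 3.96 λ)/(1 + 1.22 λ).
Solving: λ (I_D1 V_DS2 − I_D2 V_DS1) = I_D2 − I_D1, so λ = (0.113 − 0.0923) / (0.0923 × 3.96 − 0.113 × 1.22) = 0.0207 / 0.228 = 0.0909 V⁻¹.

λ = 0.0909 V⁻¹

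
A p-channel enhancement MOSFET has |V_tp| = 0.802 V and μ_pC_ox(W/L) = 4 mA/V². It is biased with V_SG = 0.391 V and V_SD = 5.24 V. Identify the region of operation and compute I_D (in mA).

Cutoff; I_D = 0 mA

V_SG = 0.391 V < |V_tp| = 0.802 V, so the transistor is in cutoff.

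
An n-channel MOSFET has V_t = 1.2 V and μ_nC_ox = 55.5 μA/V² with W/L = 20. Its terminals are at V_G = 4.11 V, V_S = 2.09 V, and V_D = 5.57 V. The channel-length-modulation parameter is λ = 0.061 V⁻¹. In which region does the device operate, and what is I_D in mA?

Saturation; I_D = 0.452 mA

V_GS = V_G − V_S = 4.11 − 2.09 = 2.02 V; V_DS = V_D − V_S = 5.57 − 2.09 = 3.48 V.
k_n = μ_nC_ox · (W/L) = 1.11 mA/V².
V_ov = V_GS − V_t = 2.02 − 1.2 = 0.82 V.
Since V_DS = 3.48 V ≥ V_ov = 0.82 V, the device is in saturation.
I_D = ½ k_n V_ov² (1 + λ V_DS) = 0.5 × 1.11 × 0.82² × (1 + 0.061 × 3.48) = 0.452 mA.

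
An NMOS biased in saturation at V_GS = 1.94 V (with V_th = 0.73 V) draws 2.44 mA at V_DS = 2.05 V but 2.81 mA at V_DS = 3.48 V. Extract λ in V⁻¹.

With V_GS fixed, I_D ∝ (1 + λ V_DS) in saturation, so I_D2/I_D1 = (1 + λ V_DS2)/(1 + λ V_DS1).
2.81/2.44 = 1.152 = (1 + 3.48 λ)/(1 + 2.05 λ).
Solving: λ (I_D1 V_DS2 − I_D2 V_DS1) = I_D2 − I_D1, so λ = (2.81 − 2.44) / (2.44 × 3.48 − 2.81 × 2.05) = 0.37 / 2.73 = 0.135 V⁻¹.

λ = 0.135 V⁻¹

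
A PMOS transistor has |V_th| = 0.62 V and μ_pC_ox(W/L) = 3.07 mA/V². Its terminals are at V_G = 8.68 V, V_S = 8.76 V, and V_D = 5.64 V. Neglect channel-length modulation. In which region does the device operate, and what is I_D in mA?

V_SG = V_S − V_G = 8.76 − 8.68 = 0.08 V; V_SD = V_S − V_D = 8.76 − 5.64 = 3.12 V.
V_SG = 0.08 V < |V_th| = 0.62 V, so the transistor is in cutoff.

Cutoff; I_D = 0 mA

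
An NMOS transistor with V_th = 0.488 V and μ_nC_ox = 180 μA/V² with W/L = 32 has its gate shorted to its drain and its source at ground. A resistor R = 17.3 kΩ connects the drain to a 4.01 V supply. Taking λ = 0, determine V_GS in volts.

With gate tied to drain, V_GS = V_DS ≥ V_GS − V_th, so the device is in saturation.
k_n = μ_nC_ox · (W/L) = 5.76 mA/V².
KCL at the drain: ½ k_n (V_GS − V_th)² = (V_DD − V_GS)/R.
Let x = V_GS − 0.488. Then 49.8 x² + x − 3.522 = 0, giving x = 0.256 V (positive root), so V_GS = 0.744 V.
I_D = (V_DD − V_GS)/R = (4.01 − 0.744) / 17.3 = 0.189 mA.

V_GS = 0.744 V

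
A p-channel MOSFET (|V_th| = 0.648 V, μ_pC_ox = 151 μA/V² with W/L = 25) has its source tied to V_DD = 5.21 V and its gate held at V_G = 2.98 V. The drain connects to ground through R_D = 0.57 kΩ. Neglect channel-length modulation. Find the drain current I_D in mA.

I_D = 4.72 mA

V_SG = V_DD − V_G = 5.21 − 2.98 = 2.23 V, so V_ov = 2.23 − 0.648 = 1.58 V.
k_p = μ_pC_ox · (W/L) = 3.775 mA/V².
Assume saturation: I_D = ½ k_p V_ov² = 0.5 × 3.775 × 1.58² = 4.72 mA, giving V_SD = V_DD − I_D R_D = 5.21 − 4.72 × 0.57 = 2.52 V.
V_SD = 2.52 V ≥ V_ov = 1.58 V, confirming saturation.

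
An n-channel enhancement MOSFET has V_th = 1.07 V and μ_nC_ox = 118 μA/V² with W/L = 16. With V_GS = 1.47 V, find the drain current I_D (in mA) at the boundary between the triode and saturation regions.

I_D = 0.151 mA

At the boundary V_DS = V_ov = V_GS − V_th = 1.47 − 1.07 = 0.4 V.
k_n = μ_nC_ox · (W/L) = 1.888 mA/V².
I_D = ½ k_n V_ov² = 0.5 × 1.888 × 0.4² = 0.151 mA.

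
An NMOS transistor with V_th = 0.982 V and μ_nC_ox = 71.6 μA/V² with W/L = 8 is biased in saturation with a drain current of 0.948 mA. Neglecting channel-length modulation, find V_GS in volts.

k_n = μ_nC_ox · (W/L) = 0.5728 mA/V².
In saturation I_D = ½ k_n (V_GS − V_th)², so V_GS − V_th = √(2 I_D / k_n) = √(2 × 0.948 / 0.5728) = 1.82 V.
V_GS = 0.982 + 1.82 = 2.8 V.

V_GS = 2.80 V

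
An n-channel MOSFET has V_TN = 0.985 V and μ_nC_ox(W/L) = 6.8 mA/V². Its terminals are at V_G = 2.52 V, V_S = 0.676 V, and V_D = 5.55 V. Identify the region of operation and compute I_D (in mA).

V_GS = V_G − V_S = 2.52 − 0.676 = 1.84 V; V_DS = V_D − V_S = 5.55 − 0.676 = 4.87 V.
V_ov = V_GS − V_TN = 1.84 − 0.985 = 0.859 V.
Since V_DS = 4.87 V ≥ V_ov = 0.859 V, the device is in saturation.
I_D = ½ k_n V_ov² = 0.5 × 6.8 × 0.859² = 2.51 mA.

Saturation; I_D = 2.51 mA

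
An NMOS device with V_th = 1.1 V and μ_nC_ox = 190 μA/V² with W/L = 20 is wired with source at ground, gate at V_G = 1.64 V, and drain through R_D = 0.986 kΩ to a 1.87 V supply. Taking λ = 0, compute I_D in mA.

V_GS = V_G = 1.64 V, so V_ov = 1.64 − 1.1 = 0.54 V.
k_n = μ_nC_ox · (W/L) = 3.8 mA/V².
Assume saturation: I_D = ½ k_n V_ov² = 0.5 × 3.8 × 0.54² = 0.554 mA, giving V_DS = V_DD − I_D R_D = 1.87 − 0.554 × 0.986 = 1.32 V.
V_DS = 1.32 V ≥ V_ov = 0.54 V, confirming saturation.

I_D = 0.554 mA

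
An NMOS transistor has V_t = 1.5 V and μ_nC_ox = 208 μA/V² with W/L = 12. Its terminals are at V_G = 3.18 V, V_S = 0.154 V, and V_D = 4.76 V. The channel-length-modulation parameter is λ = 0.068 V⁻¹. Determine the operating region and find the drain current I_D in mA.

Saturation; I_D = 3.82 mA

V_GS = V_G − V_S = 3.18 − 0.154 = 3.03 V; V_DS = V_D − V_S = 4.76 − 0.154 = 4.61 V.
k_n = μ_nC_ox · (W/L) = 2.496 mA/V².
V_ov = V_GS − V_t = 3.03 − 1.5 = 1.53 V.
Since V_DS = 4.61 V ≥ V_ov = 1.53 V, the device is in saturation.
I_D = ½ k_n V_ov² (1 + λ V_DS) = 0.5 × 2.496 × 1.53² × (1 + 0.068 × 4.61) = 3.82 mA.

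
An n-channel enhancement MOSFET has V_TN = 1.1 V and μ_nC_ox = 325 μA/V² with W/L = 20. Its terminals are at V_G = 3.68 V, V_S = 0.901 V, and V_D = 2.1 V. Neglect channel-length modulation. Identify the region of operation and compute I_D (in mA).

V_GS = V_G − V_S = 3.68 − 0.901 = 2.78 V; V_DS = V_D − V_S = 2.1 − 0.901 = 1.2 V.
k_n = μ_nC_ox · (W/L) = 6.5 mA/V².
V_ov = V_GS − V_TN = 2.78 − 1.1 = 1.68 V.
Since V_DS = 1.2 V < V_ov = 1.68 V, the device is in the triode region.
I_D = k_n [V_ov · V_DS − ½ V_DS²] = 6.5 × [1.68 × 1.2 − 0.5 × 1.2²] = 8.41 mA.

Triode; I_D = 8.41 mA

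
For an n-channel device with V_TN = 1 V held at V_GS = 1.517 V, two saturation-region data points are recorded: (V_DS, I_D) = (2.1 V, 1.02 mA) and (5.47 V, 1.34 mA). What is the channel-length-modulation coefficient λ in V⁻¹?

λ = 0.116 V⁻¹

With V_GS fixed, I_D ∝ (1 + λ V_DS) in saturation, so I_D2/I_D1 = (1 + λ V_DS2)/(1 + λ V_DS1).
1.34/1.02 = 1.314 = (1 + 5.47 λ)/(1 + 2.1 λ).
Solving: λ (I_D1 V_DS2 − I_D2 V_DS1) = I_D2 − I_D1, so λ = (1.34 − 1.02) / (1.02 × 5.47 − 1.34 × 2.1) = 0.32 / 2.77 = 0.116 V⁻¹.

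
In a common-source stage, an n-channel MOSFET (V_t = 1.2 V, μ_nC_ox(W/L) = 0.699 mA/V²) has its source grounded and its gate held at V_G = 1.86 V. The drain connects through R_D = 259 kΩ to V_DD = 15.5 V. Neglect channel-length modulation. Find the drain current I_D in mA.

V_GS = V_G = 1.86 V, so V_ov = 1.86 − 1.2 = 0.66 V.
Assume saturation: I_D = ½ k_n V_ov² = 0.5 × 0.699 × 0.66² = 0.152 mA, giving V_DS = V_DD − I_D R_D = 15.5 − 0.152 × 259 = -23.9 V.
But -23.9 V < V_ov = 0.66 V, so the device is actually in triode.
In triode I_D = k_n[V_ov V_DS − ½ V_DS²] and I_D = (V_DD − V_DS)/R_D. Equating: 90.5 V_DS² − 120.5 V_DS + 15.5 = 0, giving V_DS = 0.144 V (the root below V_ov).
I_D = (15.5 − 0.144) / 259 = 0.0593 mA.

I_D = 0.0593 mA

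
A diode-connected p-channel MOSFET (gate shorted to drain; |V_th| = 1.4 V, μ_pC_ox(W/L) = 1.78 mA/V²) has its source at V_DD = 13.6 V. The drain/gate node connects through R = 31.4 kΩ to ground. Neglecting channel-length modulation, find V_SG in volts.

With gate tied to drain, V_SG = V_SD ≥ V_SG − |V_th|, so the device is in saturation.
KCL at the drain: ½ k_p (V_SG − |V_th|)² = (V_DD − V_SG)/R.
Let x = V_SG − 1.4. Then 27.9 x² + x − 12.2 = 0, giving x = 0.643 V (positive root), so V_SG = 2.04 V.
I_D = (V_DD − V_SG)/R = (13.6 − 2.04) / 31.4 = 0.368 mA.

V_SG = 2.04 V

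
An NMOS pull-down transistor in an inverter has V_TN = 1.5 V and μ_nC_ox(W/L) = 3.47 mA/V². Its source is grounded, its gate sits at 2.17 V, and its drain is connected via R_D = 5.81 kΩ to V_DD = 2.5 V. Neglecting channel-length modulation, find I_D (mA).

I_D = 0.396 mA

V_GS = V_G = 2.17 V, so V_ov = 2.17 − 1.5 = 0.67 V.
Assume saturation: I_D = ½ k_n V_ov² = 0.5 × 3.47 × 0.67² = 0.779 mA, giving V_DS = V_DD − I_D R_D = 2.5 − 0.779 × 5.81 = -2.03 V.
But -2.03 V < V_ov = 0.67 V, so the device is actually in triode.
In triode I_D = k_n[V_ov V_DS − ½ V_DS²] and I_D = (V_DD − V_DS)/R_D. Equating: 10.1 V_DS² − 14.51 V_DS + 2.5 = 0, giving V_DS = 0.2 V (the root below V_ov).
I_D = (2.5 − 0.2) / 5.81 = 0.396 mA.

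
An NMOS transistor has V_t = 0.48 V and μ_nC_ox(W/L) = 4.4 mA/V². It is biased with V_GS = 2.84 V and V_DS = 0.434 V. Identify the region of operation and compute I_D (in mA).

V_ov = V_GS − V_t = 2.84 − 0.48 = 2.36 V.
Since V_DS = 0.434 V < V_ov = 2.36 V, the device is in the triode region.
I_D = k_n [V_ov · V_DS − ½ V_DS²] = 4.4 × [2.36 × 0.434 − 0.5 × 0.434²] = 4.09 mA.

Triode; I_D = 4.09 mA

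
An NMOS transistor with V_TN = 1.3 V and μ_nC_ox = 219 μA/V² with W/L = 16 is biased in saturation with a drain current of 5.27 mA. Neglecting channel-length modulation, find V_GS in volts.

V_GS = 3.03 V

k_n = μ_nC_ox · (W/L) = 3.504 mA/V².
In saturation I_D = ½ k_n (V_GS − V_TN)², so V_GS − V_TN = √(2 I_D / k_n) = √(2 × 5.27 / 3.504) = 1.73 V.
V_GS = 1.3 + 1.73 = 3.03 V.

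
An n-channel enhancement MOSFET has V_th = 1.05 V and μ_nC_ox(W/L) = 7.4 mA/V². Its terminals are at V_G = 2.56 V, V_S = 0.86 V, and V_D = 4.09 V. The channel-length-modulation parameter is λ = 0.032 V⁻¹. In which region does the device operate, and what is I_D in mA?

Saturation; I_D = 1.72 mA

V_GS = V_G − V_S = 2.56 − 0.86 = 1.7 V; V_DS = V_D − V_S = 4.09 − 0.86 = 3.23 V.
V_ov = V_GS − V_th = 1.7 − 1.05 = 0.65 V.
Since V_DS = 3.23 V ≥ V_ov = 0.65 V, the device is in saturation.
I_D = ½ k_n V_ov² (1 + λ V_DS) = 0.5 × 7.4 × 0.65² × (1 + 0.032 × 3.23) = 1.72 mA.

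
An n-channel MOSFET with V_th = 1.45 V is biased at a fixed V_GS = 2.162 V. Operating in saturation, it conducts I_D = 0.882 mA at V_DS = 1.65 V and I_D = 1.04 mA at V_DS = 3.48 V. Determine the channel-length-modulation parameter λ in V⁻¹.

λ = 0.117 V⁻¹

With V_GS fixed, I_D ∝ (1 + λ V_DS) in saturation, so I_D2/I_D1 = (1 + λ V_DS2)/(1 + λ V_DS1).
1.04/0.882 = 1.179 = (1 + 3.48 λ)/(1 + 1.65 λ).
Solving: λ (I_D1 V_DS2 − I_D2 V_DS1) = I_D2 − I_D1, so λ = (1.04 − 0.882) / (0.882 × 3.48 − 1.04 × 1.65) = 0.158 / 1.35 = 0.117 V⁻¹.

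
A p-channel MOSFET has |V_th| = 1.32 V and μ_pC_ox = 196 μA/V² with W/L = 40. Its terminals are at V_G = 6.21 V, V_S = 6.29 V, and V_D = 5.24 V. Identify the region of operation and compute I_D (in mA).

V_SG = V_S − V_G = 6.29 − 6.21 = 0.08 V; V_SD = V_S − V_D = 6.29 − 5.24 = 1.05 V.
V_SG = 0.08 V < |V_th| = 1.32 V, so the transistor is in cutoff.

Cutoff; I_D = 0 mA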